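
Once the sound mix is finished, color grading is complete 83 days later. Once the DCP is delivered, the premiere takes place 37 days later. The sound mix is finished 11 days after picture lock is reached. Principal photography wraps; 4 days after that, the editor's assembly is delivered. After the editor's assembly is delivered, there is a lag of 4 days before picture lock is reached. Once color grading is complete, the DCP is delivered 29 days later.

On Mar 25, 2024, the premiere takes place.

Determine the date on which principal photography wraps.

The premiere takes place: Mar 25, 2024.
The DCP is delivered: Mar 25, 2024 − 37 days = Feb 17, 2024.
Color grading is complete: Feb 17, 2024 − 29 days = Jan 19, 2024.
The sound mix is finished: Jan 19, 2024 − 83 days = Oct 28, 2023.
Picture lock is reached: Oct 28, 2023 − 11 days = Oct 17, 2023.
The editor's assembly is delivered: Oct 17, 2023 − 4 days = Oct 13, 2023.
Principal photography wraps: Oct 13, 2023 − 4 days = Oct 9, 2023.

Oct 9, 2023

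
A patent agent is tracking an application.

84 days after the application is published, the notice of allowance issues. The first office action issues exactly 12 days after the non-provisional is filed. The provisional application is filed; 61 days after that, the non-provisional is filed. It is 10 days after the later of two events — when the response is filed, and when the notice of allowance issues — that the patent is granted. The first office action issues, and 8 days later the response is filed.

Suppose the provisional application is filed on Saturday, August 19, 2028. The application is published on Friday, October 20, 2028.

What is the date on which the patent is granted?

Monday, January 22, 2029

The provisional application is filed: Aug 19, 2028.
The non-provisional is filed: Aug 19, 2028 + 61 days = Oct 19, 2028.
The first office action issues: Oct 19, 2028 + 12 days = Oct 31, 2028.
The response is filed: Oct 31, 2028 + 8 days = Nov 8, 2028.
The application is published: Oct 20, 2028.
The notice of allowance issues: Oct 20, 2028 + 84 days = Jan 12, 2029.
Both prerequisites met — the response is filed (Nov 8, 2028), the notice of allowance issues (Jan 12, 2029); the later is Jan 12, 2029.
The patent is granted: Jan 12, 2029 + 10 days = Jan 22, 2029.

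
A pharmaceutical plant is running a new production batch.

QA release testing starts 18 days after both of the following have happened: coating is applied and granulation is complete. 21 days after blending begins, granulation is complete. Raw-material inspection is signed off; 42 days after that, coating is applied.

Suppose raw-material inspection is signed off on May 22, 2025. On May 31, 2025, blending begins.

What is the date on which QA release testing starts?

July 21, 2025

Raw-material inspection is signed off: May 22, 2025.
Coating is applied: May 22, 2025 + 42 days = Jul 3, 2025.
Blending begins: May 31, 2025.
Granulation is complete: May 31, 2025 + 21 days = Jun 21, 2025.
Both prerequisites met — coating is applied (Jul 3, 2025), granulation is complete (Jun 21, 2025); the later is Jul 3, 2025.
QA release testing starts: Jul 3, 2025 + 18 days = Jul 21, 2025.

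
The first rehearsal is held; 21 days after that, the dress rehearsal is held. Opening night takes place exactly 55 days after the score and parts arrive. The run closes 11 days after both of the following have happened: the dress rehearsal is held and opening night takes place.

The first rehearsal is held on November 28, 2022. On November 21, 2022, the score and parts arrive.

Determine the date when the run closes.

The first rehearsal is held: Nov 28, 2022.
The dress rehearsal is held: Nov 28, 2022 + 21 days = Dec 19, 2022.
The score and parts arrive: Nov 21, 2022.
Opening night takes place: Nov 21, 2022 + 55 days = Jan 15, 2023.
Both prerequisites met — the dress rehearsal is held (Dec 19, 2022), opening night takes place (Jan 15, 2023); the later is Jan 15, 2023.
The run closes: Jan 15, 2023 + 11 days = Jan 26, 2023.

January 26, 2023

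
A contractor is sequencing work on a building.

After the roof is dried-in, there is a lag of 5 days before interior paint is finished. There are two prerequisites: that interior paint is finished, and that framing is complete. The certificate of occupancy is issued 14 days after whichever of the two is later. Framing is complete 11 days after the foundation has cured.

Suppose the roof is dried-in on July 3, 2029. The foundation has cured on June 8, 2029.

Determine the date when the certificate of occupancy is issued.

July 22, 2029

The roof is dried-in: Jul 3, 2029.
Interior paint is finished: Jul 3, 2029 + 5 days = Jul 8, 2029.
The foundation has cured: Jun 8, 2029.
Framing is complete: Jun 8, 2029 + 11 days = Jun 19, 2029.
Both prerequisites met — interior paint is finished (Jul 8, 2029), framing is complete (Jun 19, 2029); the later is Jul 8, 2029.
The certificate of occupancy is issued: Jul 8, 2029 + 14 days = Jul 22, 2029.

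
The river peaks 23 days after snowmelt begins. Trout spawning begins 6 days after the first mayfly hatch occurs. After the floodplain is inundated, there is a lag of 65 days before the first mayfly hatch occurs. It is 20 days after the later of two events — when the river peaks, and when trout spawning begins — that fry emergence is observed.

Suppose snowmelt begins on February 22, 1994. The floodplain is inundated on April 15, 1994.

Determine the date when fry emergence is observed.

Snowmelt begins: Feb 22, 1994.
The river peaks: Feb 22, 1994 + 23 days = Mar 17, 1994.
The floodplain is inundated: Apr 15, 1994.
The first mayfly hatch occurs: Apr 15, 1994 + 65 days = Jun 19, 1994.
Trout spawning begins: Jun 19, 1994 + 6 days = Jun 25, 1994.
Both prerequisites met — the river peaks (Mar 17, 1994), trout spawning begins (Jun 25, 1994); the later is Jun 25, 1994.
Fry emergence is observed: Jun 25, 1994 + 20 days = Jul 15, 1994.

July 15, 1994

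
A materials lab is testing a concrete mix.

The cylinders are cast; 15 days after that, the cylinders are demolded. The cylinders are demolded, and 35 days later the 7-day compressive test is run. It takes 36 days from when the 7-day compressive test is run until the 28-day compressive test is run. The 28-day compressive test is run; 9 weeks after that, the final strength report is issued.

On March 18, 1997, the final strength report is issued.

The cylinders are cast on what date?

The final strength report is issued: Mar 18, 1997.
The 28-day compressive test is run: Mar 18, 1997 − 9 weeks = Jan 14, 1997.
The 7-day compressive test is run: Jan 14, 1997 − 36 days = Dec 9, 1996.
The cylinders are demolded: Dec 9, 1996 − 35 days = Nov 4, 1996.
The cylinders are cast: Nov 4, 1996 − 15 days = Oct 20, 1996.

October 20, 1996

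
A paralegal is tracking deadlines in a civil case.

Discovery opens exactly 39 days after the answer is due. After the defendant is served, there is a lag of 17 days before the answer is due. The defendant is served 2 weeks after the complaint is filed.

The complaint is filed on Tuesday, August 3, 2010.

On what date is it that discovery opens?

Tuesday, October 12, 2010

The complaint is filed: Aug 3, 2010.
The defendant is served: Aug 3, 2010 + 2 weeks = Aug 17, 2010.
The answer is due: Aug 17, 2010 + 17 days = Sep 3, 2010.
Discovery opens: Sep 3, 2010 + 39 days = Oct 12, 2010.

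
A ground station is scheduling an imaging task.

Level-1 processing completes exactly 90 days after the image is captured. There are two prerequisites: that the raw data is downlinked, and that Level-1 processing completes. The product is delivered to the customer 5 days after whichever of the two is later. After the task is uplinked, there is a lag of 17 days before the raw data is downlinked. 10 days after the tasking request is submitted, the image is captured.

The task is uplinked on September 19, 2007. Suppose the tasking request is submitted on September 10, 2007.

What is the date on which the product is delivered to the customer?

December 24, 2007

The task is uplinked: Sep 19, 2007.
The raw data is downlinked: Sep 19, 2007 + 17 days = Oct 6, 2007.
The tasking request is submitted: Sep 10, 2007.
The image is captured: Sep 10, 2007 + 10 days = Sep 20, 2007.
Level-1 processing completes: Sep 20, 2007 + 90 days = Dec 19, 2007.
Both prerequisites met — the raw data is downlinked (Oct 6, 2007), Level-1 processing completes (Dec 19, 2007); the later is Dec 19, 2007.
The product is delivered to the customer: Dec 19, 2007 + 5 days = Dec 24, 2007.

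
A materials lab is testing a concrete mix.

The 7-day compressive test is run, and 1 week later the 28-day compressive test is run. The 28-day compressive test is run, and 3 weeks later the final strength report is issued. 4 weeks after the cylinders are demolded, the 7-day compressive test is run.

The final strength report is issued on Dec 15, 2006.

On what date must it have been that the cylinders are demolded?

Oct 20, 2006

The final strength report is issued: Dec 15, 2006.
The 28-day compressive test is run: Dec 15, 2006 − 3 weeks = Nov 24, 2006.
The 7-day compressive test is run: Nov 24, 2006 − 1 week = Nov 17, 2006.
The cylinders are demolded: Nov 17, 2006 − 4 weeks = Oct 20, 2006.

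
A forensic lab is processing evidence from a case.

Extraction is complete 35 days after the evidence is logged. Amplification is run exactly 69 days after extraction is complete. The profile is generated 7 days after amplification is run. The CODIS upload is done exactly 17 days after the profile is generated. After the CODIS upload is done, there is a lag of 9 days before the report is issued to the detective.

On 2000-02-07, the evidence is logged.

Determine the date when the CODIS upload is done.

The evidence is logged: Feb 7, 2000.
Extraction is complete: Feb 7, 2000 + 35 days = Mar 13, 2000.
Amplification is run: Mar 13, 2000 + 69 days = May 21, 2000.
The profile is generated: May 21, 2000 + 7 days = May 28, 2000.
The CODIS upload is done: May 28, 2000 + 17 days = Jun 14, 2000.

2000-06-14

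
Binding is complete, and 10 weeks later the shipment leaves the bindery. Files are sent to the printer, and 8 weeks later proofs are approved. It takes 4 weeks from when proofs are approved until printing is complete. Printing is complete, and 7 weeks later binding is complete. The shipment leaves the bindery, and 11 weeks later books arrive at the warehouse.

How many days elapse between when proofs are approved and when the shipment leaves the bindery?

Causal path: proofs are approved → printing is complete → binding is complete → the shipment leaves the bindery.
Total delay along the path: 4 + 7 + 10 weeks = 21 weeks = 147 days.

147 days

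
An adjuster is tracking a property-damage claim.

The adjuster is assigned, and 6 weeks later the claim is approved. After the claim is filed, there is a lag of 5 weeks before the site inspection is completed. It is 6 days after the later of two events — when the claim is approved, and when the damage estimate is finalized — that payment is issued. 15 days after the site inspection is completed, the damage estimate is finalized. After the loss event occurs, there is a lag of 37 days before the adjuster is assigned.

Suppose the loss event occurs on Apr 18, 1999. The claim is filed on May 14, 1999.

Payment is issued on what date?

Jul 12, 1999

The loss event occurs: Apr 18, 1999.
The adjuster is assigned: Apr 18, 1999 + 37 days = May 25, 1999.
The claim is approved: May 25, 1999 + 6 weeks = Jul 6, 1999.
The claim is filed: May 14, 1999.
The site inspection is completed: May 14, 1999 + 5 weeks = Jun 18, 1999.
The damage estimate is finalized: Jun 18, 1999 + 15 days = Jul 3, 1999.
Both prerequisites met — the claim is approved (Jul 6, 1999), the damage estimate is finalized (Jul 3, 1999); the later is Jul 6, 1999.
Payment is issued: Jul 6, 1999 + 6 days = Jul 12, 1999.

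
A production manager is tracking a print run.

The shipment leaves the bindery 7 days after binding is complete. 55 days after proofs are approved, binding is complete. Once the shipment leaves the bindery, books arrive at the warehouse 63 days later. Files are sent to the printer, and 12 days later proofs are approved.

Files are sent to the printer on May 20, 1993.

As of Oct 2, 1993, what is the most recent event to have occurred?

Files are sent to the printer: May 20, 1993.
Proofs are approved: May 20, 1993 + 12 days = Jun 1, 1993.
Binding is complete: Jun 1, 1993 + 55 days = Jul 26, 1993.
The shipment leaves the bindery: Jul 26, 1993 + 7 days = Aug 2, 1993.
Books arrive at the warehouse: Aug 2, 1993 + 63 days = Oct 4, 1993.
Oct 2, 1993 falls between when the shipment leaves the bindery (Aug 2, 1993) and when books arrive at the warehouse (Oct 4, 1993).

The shipment leaves the bindery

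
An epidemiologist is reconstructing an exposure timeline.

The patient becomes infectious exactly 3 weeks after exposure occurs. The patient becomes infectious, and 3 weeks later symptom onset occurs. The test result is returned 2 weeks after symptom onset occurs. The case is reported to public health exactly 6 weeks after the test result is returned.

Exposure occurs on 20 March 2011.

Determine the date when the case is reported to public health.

Exposure occurs: Mar 20, 2011.
The patient becomes infectious: Mar 20, 2011 + 3 weeks = Apr 10, 2011.
Symptom onset occurs: Apr 10, 2011 + 3 weeks = May 1, 2011.
The test result is returned: May 1, 2011 + 2 weeks = May 15, 2011.
The case is reported to public health: May 15, 2011 + 6 weeks = Jun 26, 2011.

26 June 2011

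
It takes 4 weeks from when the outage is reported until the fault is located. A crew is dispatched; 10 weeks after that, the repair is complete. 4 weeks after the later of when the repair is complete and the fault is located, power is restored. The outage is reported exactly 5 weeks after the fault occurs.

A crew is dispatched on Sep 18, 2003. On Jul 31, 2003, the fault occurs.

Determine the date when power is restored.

A crew is dispatched: Sep 18, 2003.
The repair is complete: Sep 18, 2003 + 10 weeks = Nov 27, 2003.
The fault occurs: Jul 31, 2003.
The outage is reported: Jul 31, 2003 + 5 weeks = Sep 4, 2003.
The fault is located: Sep 4, 2003 + 4 weeks = Oct 2, 2003.
Both prerequisites met — the repair is complete (Nov 27, 2003), the fault is located (Oct 2, 2003); the later is Nov 27, 2003.
Power is restored: Nov 27, 2003 + 4 weeks = Dec 25, 2003.

Dec 25, 2003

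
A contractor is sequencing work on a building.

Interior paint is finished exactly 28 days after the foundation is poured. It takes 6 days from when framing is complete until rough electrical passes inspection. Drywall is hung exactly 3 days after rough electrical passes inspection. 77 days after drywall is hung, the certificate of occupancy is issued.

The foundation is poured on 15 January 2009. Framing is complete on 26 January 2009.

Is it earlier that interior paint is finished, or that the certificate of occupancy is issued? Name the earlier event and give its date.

Interior paint is finished — 12 February 2009

The foundation is poured: Jan 15, 2009.
Interior paint is finished: Jan 15, 2009 + 28 days = Feb 12, 2009.
Framing is complete: Jan 26, 2009.
Rough electrical passes inspection: Jan 26, 2009 + 6 days = Feb 1, 2009.
Drywall is hung: Feb 1, 2009 + 3 days = Feb 4, 2009.
The certificate of occupancy is issued: Feb 4, 2009 + 77 days = Apr 22, 2009.
Comparing: interior paint is finished on Feb 12, 2009 vs the certificate of occupancy is issued on Apr 22, 2009. Earlier: interior paint is finished.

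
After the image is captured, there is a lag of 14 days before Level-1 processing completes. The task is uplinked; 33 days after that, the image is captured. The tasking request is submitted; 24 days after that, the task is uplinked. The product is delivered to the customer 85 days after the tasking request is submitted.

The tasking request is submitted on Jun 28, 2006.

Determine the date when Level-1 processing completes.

The tasking request is submitted: Jun 28, 2006.
The task is uplinked: Jun 28, 2006 + 24 days = Jul 22, 2006.
The image is captured: Jul 22, 2006 + 33 days = Aug 24, 2006.
Level-1 processing completes: Aug 24, 2006 + 14 days = Sep 7, 2006.

Sep 7, 2006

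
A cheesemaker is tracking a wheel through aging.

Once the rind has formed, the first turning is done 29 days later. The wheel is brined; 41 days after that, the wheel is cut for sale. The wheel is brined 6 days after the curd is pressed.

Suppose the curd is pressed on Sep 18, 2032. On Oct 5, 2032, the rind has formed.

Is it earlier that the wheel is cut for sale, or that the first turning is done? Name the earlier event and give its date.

The curd is pressed: Sep 18, 2032.
The wheel is brined: Sep 18, 2032 + 6 days = Sep 24, 2032.
The wheel is cut for sale: Sep 24, 2032 + 41 days = Nov 4, 2032.
The rind has formed: Oct 5, 2032.
The first turning is done: Oct 5, 2032 + 29 days = Nov 3, 2032.
Comparing: the wheel is cut for sale on Nov 4, 2032 vs the first turning is done on Nov 3, 2032. Earlier: the first turning is done.

The first turning is done — Nov 3, 2032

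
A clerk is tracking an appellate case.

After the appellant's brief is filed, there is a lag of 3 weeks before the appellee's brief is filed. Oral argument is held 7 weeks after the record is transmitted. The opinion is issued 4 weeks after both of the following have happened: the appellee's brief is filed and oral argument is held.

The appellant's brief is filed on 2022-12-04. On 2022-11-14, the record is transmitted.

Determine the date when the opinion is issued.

The appellant's brief is filed: Dec 4, 2022.
The appellee's brief is filed: Dec 4, 2022 + 3 weeks = Dec 25, 2022.
The record is transmitted: Nov 14, 2022.
Oral argument is held: Nov 14, 2022 + 7 weeks = Jan 2, 2023.
Both prerequisites met — the appellee's brief is filed (Dec 25, 2022), oral argument is held (Jan 2, 2023); the later is Jan 2, 2023.
The opinion is issued: Jan 2, 2023 + 4 weeks = Jan 30, 2023.

2023-01-30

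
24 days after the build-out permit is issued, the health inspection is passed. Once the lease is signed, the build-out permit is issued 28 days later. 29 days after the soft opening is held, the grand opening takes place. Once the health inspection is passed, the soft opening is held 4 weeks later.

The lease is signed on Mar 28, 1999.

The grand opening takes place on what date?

The lease is signed: Mar 28, 1999.
The build-out permit is issued: Mar 28, 1999 + 28 days = Apr 25, 1999.
The health inspection is passed: Apr 25, 1999 + 24 days = May 19, 1999.
The soft opening is held: May 19, 1999 + 4 weeks = Jun 16, 1999.
The grand opening takes place: Jun 16, 1999 + 29 days = Jul 15, 1999.

Jul 15, 1999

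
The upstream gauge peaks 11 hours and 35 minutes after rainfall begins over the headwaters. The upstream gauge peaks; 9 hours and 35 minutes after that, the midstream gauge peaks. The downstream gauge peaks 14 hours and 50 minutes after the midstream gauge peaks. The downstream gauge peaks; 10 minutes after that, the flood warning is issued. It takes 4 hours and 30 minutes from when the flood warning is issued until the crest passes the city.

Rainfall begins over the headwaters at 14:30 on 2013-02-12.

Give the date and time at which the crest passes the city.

Rainfall begins over the headwaters: 14:30 Feb 12, 2013.
The upstream gauge peaks: 14:30 Feb 12, 2013 + 11h35m = 02:05 Feb 13, 2013.
The midstream gauge peaks: 02:05 Feb 13, 2013 + 9h35m = 11:40 Feb 13, 2013.
The downstream gauge peaks: 11:40 Feb 13, 2013 + 14h50m = 02:30 Feb 14, 2013.
The flood warning is issued: 02:30 Feb 14, 2013 + 10m = 02:40 Feb 14, 2013.
The crest passes the city: 02:40 Feb 14, 2013 + 4h30m = 07:10 Feb 14, 2013.

07:10 on 2013-02-14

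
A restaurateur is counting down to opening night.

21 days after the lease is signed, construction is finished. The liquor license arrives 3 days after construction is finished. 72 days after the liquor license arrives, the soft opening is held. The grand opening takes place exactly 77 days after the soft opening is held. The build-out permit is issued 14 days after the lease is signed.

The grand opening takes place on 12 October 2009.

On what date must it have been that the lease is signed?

The grand opening takes place: Oct 12, 2009.
The soft opening is held: Oct 12, 2009 − 77 days = Jul 27, 2009.
The liquor license arrives: Jul 27, 2009 − 72 days = May 16, 2009.
Construction is finished: May 16, 2009 − 3 days = May 13, 2009.
The lease is signed: May 13, 2009 − 21 days = Apr 22, 2009.

22 April 2009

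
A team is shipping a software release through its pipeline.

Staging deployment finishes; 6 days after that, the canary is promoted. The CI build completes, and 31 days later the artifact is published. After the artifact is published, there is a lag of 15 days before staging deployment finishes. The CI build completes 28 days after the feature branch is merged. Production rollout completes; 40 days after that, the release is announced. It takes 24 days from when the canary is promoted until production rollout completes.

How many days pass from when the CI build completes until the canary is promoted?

Causal path: the CI build completes → the artifact is published → staging deployment finishes → the canary is promoted.
Total delay along the path: 31 + 15 + 6 = 52 days.

52 days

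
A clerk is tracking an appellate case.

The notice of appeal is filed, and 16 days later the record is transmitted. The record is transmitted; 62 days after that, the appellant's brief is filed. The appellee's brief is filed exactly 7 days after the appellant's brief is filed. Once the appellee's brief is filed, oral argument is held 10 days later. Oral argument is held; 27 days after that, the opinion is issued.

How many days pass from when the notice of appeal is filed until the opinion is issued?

Causal path: the notice of appeal is filed → the record is transmitted → the appellant's brief is filed → the appellee's brief is filed → oral argument is held → the opinion is issued.
Total delay along the path: 16 + 62 + 7 + 10 + 27 = 122 days.

122 days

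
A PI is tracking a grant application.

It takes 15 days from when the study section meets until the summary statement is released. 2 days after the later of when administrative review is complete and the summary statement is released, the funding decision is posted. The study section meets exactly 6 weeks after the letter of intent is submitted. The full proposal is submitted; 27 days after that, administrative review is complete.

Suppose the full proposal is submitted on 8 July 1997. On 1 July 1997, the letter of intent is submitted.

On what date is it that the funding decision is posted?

The full proposal is submitted: Jul 8, 1997.
Administrative review is complete: Jul 8, 1997 + 27 days = Aug 4, 1997.
The letter of intent is submitted: Jul 1, 1997.
The study section meets: Jul 1, 1997 + 6 weeks = Aug 12, 1997.
The summary statement is released: Aug 12, 1997 + 15 days = Aug 27, 1997.
Both prerequisites met — administrative review is complete (Aug 4, 1997), the summary statement is released (Aug 27, 1997); the later is Aug 27, 1997.
The funding decision is posted: Aug 27, 1997 + 2 days = Aug 29, 1997.

29 August 1997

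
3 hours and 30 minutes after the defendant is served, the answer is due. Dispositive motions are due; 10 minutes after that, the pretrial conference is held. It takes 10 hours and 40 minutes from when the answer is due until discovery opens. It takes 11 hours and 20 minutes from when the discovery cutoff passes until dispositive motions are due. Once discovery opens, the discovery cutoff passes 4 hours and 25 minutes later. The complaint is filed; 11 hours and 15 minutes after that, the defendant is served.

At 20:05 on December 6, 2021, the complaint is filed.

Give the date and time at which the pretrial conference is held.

13:25 on December 8, 2021

The complaint is filed: 20:05 Dec 6, 2021.
The defendant is served: 20:05 Dec 6, 2021 + 11h15m = 07:20 Dec 7, 2021.
The answer is due: 07:20 Dec 7, 2021 + 3h30m = 10:50 Dec 7, 2021.
Discovery opens: 10:50 Dec 7, 2021 + 10h40m = 21:30 Dec 7, 2021.
The discovery cutoff passes: 21:30 Dec 7, 2021 + 4h25m = 01:55 Dec 8, 2021.
Dispositive motions are due: 01:55 Dec 8, 2021 + 11h20m = 13:15 Dec 8, 2021.
The pretrial conference is held: 13:15 Dec 8, 2021 + 10m = 13:25 Dec 8, 2021.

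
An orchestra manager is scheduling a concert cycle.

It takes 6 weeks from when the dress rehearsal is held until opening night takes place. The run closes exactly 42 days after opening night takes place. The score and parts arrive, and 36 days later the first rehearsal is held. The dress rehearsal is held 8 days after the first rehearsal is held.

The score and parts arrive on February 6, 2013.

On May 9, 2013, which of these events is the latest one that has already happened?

Opening night takes place

The score and parts arrive: Feb 6, 2013.
The first rehearsal is held: Feb 6, 2013 + 36 days = Mar 14, 2013.
The dress rehearsal is held: Mar 14, 2013 + 8 days = Mar 22, 2013.
Opening night takes place: Mar 22, 2013 + 6 weeks = May 3, 2013.
The run closes: May 3, 2013 + 42 days = Jun 14, 2013.
May 9, 2013 falls between when opening night takes place (May 3, 2013) and when the run closes (Jun 14, 2013).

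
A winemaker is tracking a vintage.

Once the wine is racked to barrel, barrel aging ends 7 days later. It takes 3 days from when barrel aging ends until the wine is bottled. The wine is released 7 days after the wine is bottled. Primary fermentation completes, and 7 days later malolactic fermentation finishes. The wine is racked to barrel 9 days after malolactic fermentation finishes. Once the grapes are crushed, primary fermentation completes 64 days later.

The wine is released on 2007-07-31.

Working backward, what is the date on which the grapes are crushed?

The wine is released: Jul 31, 2007.
The wine is bottled: Jul 31, 2007 − 7 days = Jul 24, 2007.
Barrel aging ends: Jul 24, 2007 − 3 days = Jul 21, 2007.
The wine is racked to barrel: Jul 21, 2007 − 7 days = Jul 14, 2007.
Malolactic fermentation finishes: Jul 14, 2007 − 9 days = Jul 5, 2007.
Primary fermentation completes: Jul 5, 2007 − 7 days = Jun 28, 2007.
The grapes are crushed: Jun 28, 2007 − 64 days = Apr 25, 2007.

2007-04-25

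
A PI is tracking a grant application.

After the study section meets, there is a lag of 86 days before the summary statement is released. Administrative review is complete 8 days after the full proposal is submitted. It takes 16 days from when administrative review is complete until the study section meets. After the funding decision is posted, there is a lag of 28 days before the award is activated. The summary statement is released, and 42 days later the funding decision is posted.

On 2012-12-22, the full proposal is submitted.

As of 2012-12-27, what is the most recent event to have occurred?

The full proposal is submitted: Dec 22, 2012.
Administrative review is complete: Dec 22, 2012 + 8 days = Dec 30, 2012.
The study section meets: Dec 30, 2012 + 16 days = Jan 15, 2013.
The summary statement is released: Jan 15, 2013 + 86 days = Apr 11, 2013.
The funding decision is posted: Apr 11, 2013 + 42 days = May 23, 2013.
The award is activated: May 23, 2013 + 28 days = Jun 20, 2013.
Dec 27, 2012 falls between when the full proposal is submitted (Dec 22, 2012) and when administrative review is complete (Dec 30, 2012).

The full proposal is submitted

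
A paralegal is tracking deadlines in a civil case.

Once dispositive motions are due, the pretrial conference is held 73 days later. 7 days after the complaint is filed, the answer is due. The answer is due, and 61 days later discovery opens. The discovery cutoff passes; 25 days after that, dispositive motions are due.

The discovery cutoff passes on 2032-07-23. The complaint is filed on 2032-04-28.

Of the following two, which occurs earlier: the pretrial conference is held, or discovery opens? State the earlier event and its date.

The discovery cutoff passes: Jul 23, 2032.
Dispositive motions are due: Jul 23, 2032 + 25 days = Aug 17, 2032.
The pretrial conference is held: Aug 17, 2032 + 73 days = Oct 29, 2032.
The complaint is filed: Apr 28, 2032.
The answer is due: Apr 28, 2032 + 7 days = May 5, 2032.
Discovery opens: May 5, 2032 + 61 days = Jul 5, 2032.
Comparing: the pretrial conference is held on Oct 29, 2032 vs discovery opens on Jul 5, 2032. Earlier: discovery opens.

Discovery opens — 2032-07-05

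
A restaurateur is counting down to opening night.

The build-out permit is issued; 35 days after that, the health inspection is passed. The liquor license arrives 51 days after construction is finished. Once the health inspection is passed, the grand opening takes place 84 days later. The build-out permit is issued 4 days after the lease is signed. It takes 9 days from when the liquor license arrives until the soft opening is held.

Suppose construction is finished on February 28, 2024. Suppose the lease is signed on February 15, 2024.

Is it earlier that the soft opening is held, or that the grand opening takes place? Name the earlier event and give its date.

The soft opening is held — April 28, 2024

Construction is finished: Feb 28, 2024.
The liquor license arrives: Feb 28, 2024 + 51 days = Apr 19, 2024.
The soft opening is held: Apr 19, 2024 + 9 days = Apr 28, 2024.
The lease is signed: Feb 15, 2024.
The build-out permit is issued: Feb 15, 2024 + 4 days = Feb 19, 2024.
The health inspection is passed: Feb 19, 2024 + 35 days = Mar 25, 2024.
The grand opening takes place: Mar 25, 2024 + 84 days = Jun 17, 2024.
Comparing: the soft opening is held on Apr 28, 2024 vs the grand opening takes place on Jun 17, 2024. Earlier: the soft opening is held.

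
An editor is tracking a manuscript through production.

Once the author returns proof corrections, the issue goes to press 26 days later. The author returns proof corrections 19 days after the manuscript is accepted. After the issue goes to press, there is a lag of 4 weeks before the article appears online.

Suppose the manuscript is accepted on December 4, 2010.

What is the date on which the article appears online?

The manuscript is accepted: Dec 4, 2010.
The author returns proof corrections: Dec 4, 2010 + 19 days = Dec 23, 2010.
The issue goes to press: Dec 23, 2010 + 26 days = Jan 18, 2011.
The article appears online: Jan 18, 2011 + 4 weeks = Feb 15, 2011.

February 15, 2011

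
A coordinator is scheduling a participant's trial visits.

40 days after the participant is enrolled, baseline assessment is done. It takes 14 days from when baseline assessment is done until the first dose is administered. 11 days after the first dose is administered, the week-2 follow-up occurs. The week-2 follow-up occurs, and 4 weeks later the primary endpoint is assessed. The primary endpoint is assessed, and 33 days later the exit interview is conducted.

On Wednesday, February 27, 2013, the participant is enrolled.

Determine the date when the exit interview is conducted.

The participant is enrolled: Feb 27, 2013.
Baseline assessment is done: Feb 27, 2013 + 40 days = Apr 8, 2013.
The first dose is administered: Apr 8, 2013 + 14 days = Apr 22, 2013.
The week-2 follow-up occurs: Apr 22, 2013 + 11 days = May 3, 2013.
The primary endpoint is assessed: May 3, 2013 + 4 weeks = May 31, 2013.
The exit interview is conducted: May 31, 2013 + 33 days = Jul 3, 2013.

Wednesday, July 3, 2013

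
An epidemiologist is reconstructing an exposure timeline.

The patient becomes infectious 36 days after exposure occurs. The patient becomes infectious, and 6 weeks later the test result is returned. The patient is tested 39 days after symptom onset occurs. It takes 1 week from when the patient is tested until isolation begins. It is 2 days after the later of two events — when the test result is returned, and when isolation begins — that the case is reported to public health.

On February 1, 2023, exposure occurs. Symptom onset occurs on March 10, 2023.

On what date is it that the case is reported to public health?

April 27, 2023

Exposure occurs: Feb 1, 2023.
The patient becomes infectious: Feb 1, 2023 + 36 days = Mar 9, 2023.
The test result is returned: Mar 9, 2023 + 6 weeks = Apr 20, 2023.
Symptom onset occurs: Mar 10, 2023.
The patient is tested: Mar 10, 2023 + 39 days = Apr 18, 2023.
Isolation begins: Apr 18, 2023 + 1 week = Apr 25, 2023.
Both prerequisites met — the test result is returned (Apr 20, 2023), isolation begins (Apr 25, 2023); the later is Apr 25, 2023.
The case is reported to public health: Apr 25, 2023 + 2 days = Apr 27, 2023.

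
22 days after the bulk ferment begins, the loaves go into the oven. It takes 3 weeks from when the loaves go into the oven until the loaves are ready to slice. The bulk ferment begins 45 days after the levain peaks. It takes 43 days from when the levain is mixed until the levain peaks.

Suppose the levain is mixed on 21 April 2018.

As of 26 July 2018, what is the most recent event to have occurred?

The bulk ferment begins

The levain is mixed: Apr 21, 2018.
The levain peaks: Apr 21, 2018 + 43 days = Jun 3, 2018.
The bulk ferment begins: Jun 3, 2018 + 45 days = Jul 18, 2018.
The loaves go into the oven: Jul 18, 2018 + 22 days = Aug 9, 2018.
The loaves are ready to slice: Aug 9, 2018 + 3 weeks = Aug 30, 2018.
Jul 26, 2018 falls between when the bulk ferment begins (Jul 18, 2018) and when the loaves go into the oven (Aug 9, 2018).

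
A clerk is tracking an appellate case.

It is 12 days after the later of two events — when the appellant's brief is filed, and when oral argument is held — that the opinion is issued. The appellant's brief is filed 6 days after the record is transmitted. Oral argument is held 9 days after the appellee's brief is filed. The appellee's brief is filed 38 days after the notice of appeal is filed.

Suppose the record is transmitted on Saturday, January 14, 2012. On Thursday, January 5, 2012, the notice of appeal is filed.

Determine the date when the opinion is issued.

Sunday, March 4, 2012

The record is transmitted: Jan 14, 2012.
The appellant's brief is filed: Jan 14, 2012 + 6 days = Jan 20, 2012.
The notice of appeal is filed: Jan 5, 2012.
The appellee's brief is filed: Jan 5, 2012 + 38 days = Feb 12, 2012.
Oral argument is held: Feb 12, 2012 + 9 days = Feb 21, 2012.
Both prerequisites met — the appellant's brief is filed (Jan 20, 2012), oral argument is held (Feb 21, 2012); the later is Feb 21, 2012.
The opinion is issued: Feb 21, 2012 + 12 days = Mar 4, 2012.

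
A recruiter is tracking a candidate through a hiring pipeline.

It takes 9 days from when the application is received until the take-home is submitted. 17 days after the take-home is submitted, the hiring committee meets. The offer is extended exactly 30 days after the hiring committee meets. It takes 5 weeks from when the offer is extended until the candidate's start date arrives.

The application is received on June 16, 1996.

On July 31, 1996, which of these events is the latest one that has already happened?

The hiring committee meets

The application is received: Jun 16, 1996.
The take-home is submitted: Jun 16, 1996 + 9 days = Jun 25, 1996.
The hiring committee meets: Jun 25, 1996 + 17 days = Jul 12, 1996.
The offer is extended: Jul 12, 1996 + 30 days = Aug 11, 1996.
The candidate's start date arrives: Aug 11, 1996 + 5 weeks = Sep 15, 1996.
Jul 31, 1996 falls between when the hiring committee meets (Jul 12, 1996) and when the offer is extended (Aug 11, 1996).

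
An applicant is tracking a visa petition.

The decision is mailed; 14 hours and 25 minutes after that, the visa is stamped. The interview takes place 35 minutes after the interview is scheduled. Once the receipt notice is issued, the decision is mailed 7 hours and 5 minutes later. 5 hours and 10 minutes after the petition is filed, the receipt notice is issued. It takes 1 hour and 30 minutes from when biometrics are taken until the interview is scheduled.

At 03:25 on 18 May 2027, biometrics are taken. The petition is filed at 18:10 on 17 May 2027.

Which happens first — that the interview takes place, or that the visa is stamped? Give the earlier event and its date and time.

Biometrics are taken: 03:25 May 18, 2027.
The interview is scheduled: 03:25 May 18, 2027 + 1h30m = 04:55 May 18, 2027.
The interview takes place: 04:55 May 18, 2027 + 35m = 05:30 May 18, 2027.
The petition is filed: 18:10 May 17, 2027.
The receipt notice is issued: 18:10 May 17, 2027 + 5h10m = 23:20 May 17, 2027.
The decision is mailed: 23:20 May 17, 2027 + 7h05m = 06:25 May 18, 2027.
The visa is stamped: 06:25 May 18, 2027 + 14h25m = 20:50 May 18, 2027.
Comparing: the interview takes place at 05:30 May 18, 2027 vs the visa is stamped at 20:50 May 18, 2027. Earlier: the interview takes place.

The interview takes place — 05:30 on 18 May 2027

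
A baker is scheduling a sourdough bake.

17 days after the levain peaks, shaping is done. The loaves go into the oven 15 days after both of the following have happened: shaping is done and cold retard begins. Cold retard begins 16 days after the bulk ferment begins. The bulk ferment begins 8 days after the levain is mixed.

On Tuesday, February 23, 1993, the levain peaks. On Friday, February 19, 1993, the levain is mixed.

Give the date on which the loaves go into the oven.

Tuesday, March 30, 1993

The levain peaks: Feb 23, 1993.
Shaping is done: Feb 23, 1993 + 17 days = Mar 12, 1993.
The levain is mixed: Feb 19, 1993.
The bulk ferment begins: Feb 19, 1993 + 8 days = Feb 27, 1993.
Cold retard begins: Feb 27, 1993 + 16 days = Mar 15, 1993.
Both prerequisites met — shaping is done (Mar 12, 1993), cold retard begins (Mar 15, 1993); the later is Mar 15, 1993.
The loaves go into the oven: Mar 15, 1993 + 15 days = Mar 30, 1993.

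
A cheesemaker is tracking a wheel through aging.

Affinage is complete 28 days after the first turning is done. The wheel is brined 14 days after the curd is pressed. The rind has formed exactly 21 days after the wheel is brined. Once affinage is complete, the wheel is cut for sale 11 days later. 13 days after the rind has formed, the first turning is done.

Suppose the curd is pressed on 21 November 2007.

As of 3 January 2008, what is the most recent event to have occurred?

The curd is pressed: Nov 21, 2007.
The wheel is brined: Nov 21, 2007 + 14 days = Dec 5, 2007.
The rind has formed: Dec 5, 2007 + 21 days = Dec 26, 2007.
The first turning is done: Dec 26, 2007 + 13 days = Jan 8, 2008.
Affinage is complete: Jan 8, 2008 + 28 days = Feb 5, 2008.
The wheel is cut for sale: Feb 5, 2008 + 11 days = Feb 16, 2008.
Jan 3, 2008 falls between when the rind has formed (Dec 26, 2007) and when the first turning is done (Jan 8, 2008).

The rind has formed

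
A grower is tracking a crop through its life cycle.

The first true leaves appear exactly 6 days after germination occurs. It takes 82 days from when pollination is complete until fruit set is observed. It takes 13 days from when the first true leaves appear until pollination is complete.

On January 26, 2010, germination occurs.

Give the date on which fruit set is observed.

May 7, 2010

Germination occurs: Jan 26, 2010.
The first true leaves appear: Jan 26, 2010 + 6 days = Feb 1, 2010.
Pollination is complete: Feb 1, 2010 + 13 days = Feb 14, 2010.
Fruit set is observed: Feb 14, 2010 + 82 days = May 7, 2010.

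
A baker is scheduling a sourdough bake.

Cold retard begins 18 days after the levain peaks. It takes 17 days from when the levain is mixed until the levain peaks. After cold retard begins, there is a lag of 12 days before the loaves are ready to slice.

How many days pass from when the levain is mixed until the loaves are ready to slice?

Causal path: the levain is mixed → the levain peaks → cold retard begins → the loaves are ready to slice.
Total delay along the path: 17 + 18 + 12 = 47 days.

47 days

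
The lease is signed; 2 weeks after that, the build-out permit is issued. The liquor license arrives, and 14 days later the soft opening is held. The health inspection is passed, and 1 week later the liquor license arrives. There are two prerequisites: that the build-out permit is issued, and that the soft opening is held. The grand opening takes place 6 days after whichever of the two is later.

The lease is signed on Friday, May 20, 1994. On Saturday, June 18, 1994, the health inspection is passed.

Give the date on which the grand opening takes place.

The lease is signed: May 20, 1994.
The build-out permit is issued: May 20, 1994 + 2 weeks = Jun 3, 1994.
The health inspection is passed: Jun 18, 1994.
The liquor license arrives: Jun 18, 1994 + 1 week = Jun 25, 1994.
The soft opening is held: Jun 25, 1994 + 14 days = Jul 9, 1994.
Both prerequisites met — the build-out permit is issued (Jun 3, 1994), the soft opening is held (Jul 9, 1994); the later is Jul 9, 1994.
The grand opening takes place: Jul 9, 1994 + 6 days = Jul 15, 1994.

Friday, July 15, 1994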